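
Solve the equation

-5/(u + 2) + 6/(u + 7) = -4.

u = -8.25 or u = -1

Multiply both sides by (u + 2)(u + 7):
-5(u + 7) + 6(u + 2) = -4(u + 2)(u + 7).
Expand and collect terms: -4u² - 37u - 33 = 0.
Factor or apply the quadratic formula: u = -8.25 or u = -1.
Neither value makes a denominator zero (u ≠ -2, u ≠ -7), so both are valid.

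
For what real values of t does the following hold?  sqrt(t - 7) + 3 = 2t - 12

Isolate the radical: sqrt(t - 7) = 2t - 15.
Square both sides: t - 7 = (2t - 15)^2.
Expand and rearrange: 4t^2 - 61t + 232 = 0.
Solving gives t = 8 or t = 7.25.
Check each candidate in the original equation:
  t = 8: sqrt(1) = 1, while 2t - 15 = 1 — valid.
  t = 7.25: sqrt(0.25) = 0.5, while 2t - 15 = -0.5 — extraneous.

t = 8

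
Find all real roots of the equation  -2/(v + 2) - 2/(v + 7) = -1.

Multiply both sides by (v + 2)(v + 7):
-2(v + 7) - 2(v + 2) = -(v + 2)(v + 7).
Expand and collect terms: -v² - 5v + 4 = 0.
By the quadratic formula, v = (5 ± √41) / -2, so v ≈ -5.7016 or v ≈ 0.7016.
Neither value makes a denominator zero (v ≠ -2, v ≠ -7), so both are valid.

v = -5.7016 or v = 0.7016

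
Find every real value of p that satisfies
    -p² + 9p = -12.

p = -1.1789 or p = 10.1789

Rearrange to standard form: -p² + 9p + 12 = 0.
Discriminant: (9)² − 4·(-1)·12 = 129.
Quadratic formula: p = (-9 ± √129) / (-2).
So p = 9/2 - √(129)/2 ≈ -1.1789 or p = 9/2 + √(129)/2 ≈ 10.1789.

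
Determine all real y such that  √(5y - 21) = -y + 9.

y = 6

Square both sides: 5y - 21 = (-y + 9)².
Expand and rearrange: y² - 23y + 102 = 0.
Solving gives y = 17 or y = 6.
Check each candidate in the original equation:
  y = 17: √(64) = 8, while -y + 9 = -8 — extraneous.
  y = 6: √(9) = 3, while -y + 9 = 3 — valid.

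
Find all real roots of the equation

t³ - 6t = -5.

Rearrange: t³ - 6t + 5 = 0.
Possible rational roots are divisors of 5. Testing t = 1 gives 0, so (t - 1) is a factor.
Divide: t³ - 6t + 5 = (t - 1)(t² + t - 5).
Apply the quadratic formula to t² + t - 5 = 0: t = (-1 ± √21)/2, i.e. t ≈ 1.7913 or t ≈ -2.7913.

t = -2.7913 or t = 1 or t = 1.7913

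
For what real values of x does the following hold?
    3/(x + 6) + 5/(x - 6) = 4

x = -5.3246 or x = 7.3246

Multiply both sides by (x + 6)(x - 6):
3(x - 6) + 5(x + 6) = 4(x + 6)(x - 6).
Expand and collect terms: 4x² - 8x - 156 = 0.
By the quadratic formula, x = (8 ± √2560) / 8, so x ≈ 7.3246 or x ≈ -5.3246.
Neither value makes a denominator zero (x ≠ -6, x ≠ 6), so both are valid.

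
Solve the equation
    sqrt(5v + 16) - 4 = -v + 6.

Isolate the radical: sqrt(5v + 16) = -v + 10.
Square both sides: 5v + 16 = (-v + 10)^2.
Expand and rearrange: v^2 - 25v + 84 = 0.
Solving gives v = 21 or v = 4.
Check each candidate in the original equation:
  v = 21: sqrt(121) = 11, while -v + 10 = -11 — extraneous.
  v = 4: sqrt(36) = 6, while -v + 10 = 6 — valid.

v = 4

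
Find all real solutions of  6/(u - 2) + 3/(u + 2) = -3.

u = -3.5616 or u = 0.5616

Multiply both sides by (u - 2)(u + 2):
6(u + 2) + 3(u - 2) = -3(u - 2)(u + 2).
Expand and collect terms: -3u^2 - 9u + 6 = 0.
By the quadratic formula, u = (9 +/- sqrt(153)) / -6, so u ~= -3.5616 or u ~= 0.5616.
Neither value makes a denominator zero (u != 2, u != -2), so both are valid.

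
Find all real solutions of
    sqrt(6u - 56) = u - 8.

Square both sides: 6u - 56 = (u - 8)^2.
Expand and rearrange: u^2 - 22u + 120 = 0.
Solving gives u = 12 or u = 10.
Check each candidate in the original equation:
  u = 12: sqrt(16) = 4, while u - 8 = 4 — valid.
  u = 10: sqrt(4) = 2, while u - 8 = 2 — valid.

u = 10 or u = 12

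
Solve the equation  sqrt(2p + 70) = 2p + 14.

Square both sides: 2p + 70 = (2p + 14)^2.
Expand and rearrange: 4p^2 + 54p + 126 = 0.
Solving gives p = -3 or p = -10.5.
Check each candidate in the original equation:
  p = -3: sqrt(64) = 8, while 2p + 14 = 8 — valid.
  p = -10.5: sqrt(49) = 7, while 2p + 14 = -7 — extraneous.

p = -3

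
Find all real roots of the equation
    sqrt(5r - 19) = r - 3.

r = 4 or r = 7

Square both sides: 5r - 19 = (r - 3)^2.
Expand and rearrange: r^2 - 11r + 28 = 0.
Solving gives r = 7 or r = 4.
Check each candidate in the original equation:
  r = 7: sqrt(16) = 4, while r - 3 = 4 — valid.
  r = 4: sqrt(1) = 1, while r - 3 = 1 — valid.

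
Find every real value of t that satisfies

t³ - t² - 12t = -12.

Rearrange: t³ - t² - 12t + 12 = 0.
Possible rational roots are divisors of 12. Testing t = 1 gives 0, so (t - 1) is a factor.
Divide: t³ - t² - 12t + 12 = (t - 1)(t² - 12).
Apply the quadratic formula to t² - 12 = 0: t = (0 ± √48)/2, i.e. t ≈ 3.4641 or t ≈ -3.4641.

t = -3.4641 or t = 1 or t = 3.4641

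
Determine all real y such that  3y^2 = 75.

y = -5 or y = 5

Bring every term to one side: 3y^2 - 75 = 0.
Factor: 3(y - 5)(y + 5) = 0.
So y = 5 or y = -5.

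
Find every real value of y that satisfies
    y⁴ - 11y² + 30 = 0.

Let u = y². The equation becomes u² - 11u + 30 = 0.
Factor: (u - 5)(u - 6) = 0, so u = 5 or u = 6.
y² = 5 gives y = ±√(5) ≈ ±2.2361.
y² = 6 gives y = ±√(6) ≈ ±2.4495.

y = -2.4495 or y = -2.2361 or y = 2.2361 or y = 2.4495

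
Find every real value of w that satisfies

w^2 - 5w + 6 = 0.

Factor: (w - 3)(w - 2) = 0.
So w = 3 or w = 2.

w = 2 or w = 3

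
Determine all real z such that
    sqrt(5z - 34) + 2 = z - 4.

z = 7 or z = 10

Isolate the radical: sqrt(5z - 34) = z - 6.
Square both sides: 5z - 34 = (z - 6)^2.
Expand and rearrange: z^2 - 17z + 70 = 0.
Solving gives z = 10 or z = 7.
Check each candidate in the original equation:
  z = 10: sqrt(16) = 4, while z - 6 = 4 — valid.
  z = 7: sqrt(1) = 1, while z - 6 = 1 — valid.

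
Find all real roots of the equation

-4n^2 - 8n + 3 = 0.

Discriminant: (-8)^2 - 4*(-4)*3 = 112.
Quadratic formula: n = (8 +/- sqrt(112)) / (-8).
So n = -sqrt(7)/2 - 1 ~= -2.3229 or n = -1 + sqrt(7)/2 ~= 0.3229.

n = -2.3229 or n = 0.3229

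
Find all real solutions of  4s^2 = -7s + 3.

Rearrange to standard form: 4s^2 + 7s - 3 = 0.
Discriminant: (7)^2 - 4*4*(-3) = 97.
Quadratic formula: s = (-7 +/- sqrt(97)) / 8.
So s = -7/8 + sqrt(97)/8 ~= 0.3561 or s = -sqrt(97)/8 - 7/8 ~= -2.1061.

s = -2.1061 or s = 0.3561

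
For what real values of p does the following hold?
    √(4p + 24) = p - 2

p = 10

Square both sides: 4p + 24 = (p - 2)².
Expand and rearrange: p² - 8p - 20 = 0.
Solving gives p = 10 or p = -2.
Check each candidate in the original equation:
  p = 10: √(64) = 8, while p - 2 = 8 — valid.
  p = -2: √(16) = 4, while p - 2 = -4 — extraneous.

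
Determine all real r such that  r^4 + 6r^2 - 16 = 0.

r = -1.4142 or r = 1.4142

Let u = r^2. The equation becomes u^2 + 6u - 16 = 0.
Factor: (u + 8)(u - 2) = 0, so u = -8 or u = 2.
r^2 = -8 < 0 has no real solution.
r^2 = 2 gives r = +/-sqrt(2) ~= +/-1.4142.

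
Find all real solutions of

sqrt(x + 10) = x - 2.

x = 6

Square both sides: x + 10 = (x - 2)^2.
Expand and rearrange: x^2 - 5x - 6 = 0.
Solving gives x = 6 or x = -1.
Check each candidate in the original equation:
  x = 6: sqrt(16) = 4, while x - 2 = 4 — valid.
  x = -1: sqrt(9) = 3, while x - 2 = -3 — extraneous.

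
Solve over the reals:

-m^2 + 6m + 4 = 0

Discriminant: (6)^2 - 4*(-1)*4 = 52.
Quadratic formula: m = (-6 +/- sqrt(52)) / (-2).
So m = 3 - sqrt(13) ~= -0.6056 or m = 3 + sqrt(13) ~= 6.6056.

m = -0.6056 or m = 6.6056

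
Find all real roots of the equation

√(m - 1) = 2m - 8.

m = 5

Square both sides: m - 1 = (2m - 8)².
Expand and rearrange: 4m² - 33m + 65 = 0.
Solving gives m = 5 or m = 3.25.
Check each candidate in the original equation:
  m = 5: √(4) = 2, while 2m - 8 = 2 — valid.
  m = 3.25: √(2.25) = 1.5, while 2m - 8 = -1.5 — extraneous.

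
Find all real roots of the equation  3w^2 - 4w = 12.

Rearrange to standard form: 3w^2 - 4w - 12 = 0.
Discriminant: (-4)^2 - 4*3*(-12) = 160.
Quadratic formula: w = (4 +/- sqrt(160)) / 6.
So w = 2/3 + 2*sqrt(10)/3 ~= 2.7749 or w = 2/3 - 2*sqrt(10)/3 ~= -1.4415.

w = -1.4415 or w = 2.7749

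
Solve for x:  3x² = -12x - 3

x = -3.7321 or x = -0.2679

Rearrange to standard form: 3x² + 12x + 3 = 0.
Discriminant: (12)² − 4·3·3 = 108.
Quadratic formula: x = (-12 ± √108) / 6.
So x = -2 + √(3) ≈ -0.2679 or x = -2 - √(3) ≈ -3.7321.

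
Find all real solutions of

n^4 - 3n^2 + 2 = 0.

n = -1.4142 or n = -1 or n = 1 or n = 1.4142

Let u = n^2. The equation becomes u^2 - 3u + 2 = 0.
Factor: (u - 2)(u - 1) = 0, so u = 2 or u = 1.
n^2 = 2 gives n = +/-sqrt(2) ~= +/-1.4142.
n^2 = 1 gives n = +/-1.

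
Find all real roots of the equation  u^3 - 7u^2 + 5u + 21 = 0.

u = -1.3166 or u = 3 or u = 5.3166

Possible rational roots are divisors of 21. Testing u = 3 gives 0, so (u - 3) is a factor.
Divide: u^3 - 7u^2 + 5u + 21 = (u - 3)(u^2 - 4u - 7).
Apply the quadratic formula to u^2 - 4u - 7 = 0: u = (4 +/- sqrt(44))/2, i.e. u ~= 5.3166 or u ~= -1.3166.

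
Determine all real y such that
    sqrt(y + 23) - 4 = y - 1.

Isolate the radical: sqrt(y + 23) = y + 3.
Square both sides: y + 23 = (y + 3)^2.
Expand and rearrange: y^2 + 5y - 14 = 0.
Solving gives y = 2 or y = -7.
Check each candidate in the original equation:
  y = 2: sqrt(25) = 5, while y + 3 = 5 — valid.
  y = -7: sqrt(16) = 4, while y + 3 = -4 — extraneous.

y = 2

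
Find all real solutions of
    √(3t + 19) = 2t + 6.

t = -1

Square both sides: 3t + 19 = (2t + 6)².
Expand and rearrange: 4t² + 21t + 17 = 0.
Solving gives t = -1 or t = -4.25.
Check each candidate in the original equation:
  t = -1: √(16) = 4, while 2t + 6 = 4 — valid.
  t = -4.25: √(6.25) = 2.5, while 2t + 6 = -2.5 — extraneous.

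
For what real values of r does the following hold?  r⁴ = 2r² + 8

r = -2 or r = 2

Let u = r². The equation becomes u² - 2u - 8 = 0.
Factor: (u - 4)(u + 2) = 0, so u = 4 or u = -2.
r² = 4 gives r = ±2.
r² = -2 < 0 has no real solution.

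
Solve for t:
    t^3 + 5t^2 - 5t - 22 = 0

t = -5.1401 or t = -2 or t = 2.1401

Possible rational roots are divisors of -22. Testing t = -2 gives 0, so (t + 2) is a factor.
Divide: t^3 + 5t^2 - 5t - 22 = (t + 2)(t^2 + 3t - 11).
Apply the quadratic formula to t^2 + 3t - 11 = 0: t = (-3 +/- sqrt(53))/2, i.e. t ~= 2.1401 or t ~= -5.1401.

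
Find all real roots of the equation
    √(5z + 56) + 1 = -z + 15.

z = 5

Isolate the radical: √(5z + 56) = -z + 14.
Square both sides: 5z + 56 = (-z + 14)².
Expand and rearrange: z² - 33z + 140 = 0.
Solving gives z = 28 or z = 5.
Check each candidate in the original equation:
  z = 28: √(196) = 14, while -z + 14 = -14 — extraneous.
  z = 5: √(81) = 9, while -z + 14 = 9 — valid.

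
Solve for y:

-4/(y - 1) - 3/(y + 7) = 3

Multiply both sides by (y - 1)(y + 7):
-4(y + 7) - 3(y - 1) = 3(y - 1)(y + 7).
Expand and collect terms: 3y^2 + 25y + 4 = 0.
By the quadratic formula, y = (-25 +/- sqrt(577)) / 6, so y ~= -0.1632 or y ~= -8.1701.
Neither value makes a denominator zero (y != 1, y != -7), so both are valid.

y = -8.1701 or y = -0.1632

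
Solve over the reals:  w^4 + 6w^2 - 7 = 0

Let u = w^2. The equation becomes u^2 + 6u - 7 = 0.
Factor: (u - 1)(u + 7) = 0, so u = 1 or u = -7.
w^2 = 1 gives w = +/-1.
w^2 = -7 < 0 has no real solution.

w = -1 or w = 1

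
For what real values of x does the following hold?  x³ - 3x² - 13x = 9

Rearrange: x³ - 3x² - 13x - 9 = 0.
Possible rational roots are divisors of -9. Testing x = -1 gives 0, so (x + 1) is a factor.
Divide: x³ - 3x² - 13x - 9 = (x + 1)(x² - 4x - 9).
Apply the quadratic formula to x² - 4x - 9 = 0: x = (4 ± √52)/2, i.e. x ≈ 5.6056 or x ≈ -1.6056.

x = -1.6056 or x = -1 or x = 5.6056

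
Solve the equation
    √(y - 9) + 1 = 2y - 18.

y = 10

Isolate the radical: √(y - 9) = 2y - 19.
Square both sides: y - 9 = (2y - 19)².
Expand and rearrange: 4y² - 77y + 370 = 0.
Solving gives y = 10 or y = 9.25.
Check each candidate in the original equation:
  y = 10: √(1) = 1, while 2y - 19 = 1 — valid.
  y = 9.25: √(0.25) = 0.5, while 2y - 19 = -0.5 — extraneous.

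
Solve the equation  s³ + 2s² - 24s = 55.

Rearrange: s³ + 2s² - 24s - 55 = 0.
Possible rational roots are divisors of -55. Testing s = 5 gives 0, so (s - 5) is a factor.
Divide: s³ + 2s² - 24s - 55 = (s - 5)(s² + 7s + 11).
Apply the quadratic formula to s² + 7s + 11 = 0: s = (-7 ± √5)/2, i.e. s ≈ -2.382 or s ≈ -4.618.

s = -4.618 or s = -2.382 or s = 5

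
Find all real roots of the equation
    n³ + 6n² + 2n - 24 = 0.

Possible rational roots are divisors of -24. Testing n = -4 gives 0, so (n + 4) is a factor.
Divide: n³ + 6n² + 2n - 24 = (n + 4)(n² + 2n - 6).
Apply the quadratic formula to n² + 2n - 6 = 0: n = (-2 ± √28)/2, i.e. n ≈ 1.6458 or n ≈ -3.6458.

n = -4 or n = -3.6458 or n = 1.6458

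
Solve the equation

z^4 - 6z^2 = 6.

z = -2.6216 or z = 2.6216

Let u = z^2. The equation becomes u^2 - 6u - 6 = 0.
By the quadratic formula, u = 3 + sqrt(15) or u = 3 - sqrt(15).
z^2 = 3 + sqrt(15) gives z = +/-sqrt(3 + sqrt(15)) ~= +/-2.6216.
z^2 = 3 - sqrt(15) < 0 has no real solution.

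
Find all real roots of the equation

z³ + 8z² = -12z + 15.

Rearrange: z³ + 8z² + 12z - 15 = 0.
Possible rational roots are divisors of -15. Testing z = -5 gives 0, so (z + 5) is a factor.
Divide: z³ + 8z² + 12z - 15 = (z + 5)(z² + 3z - 3).
Apply the quadratic formula to z² + 3z - 3 = 0: z = (-3 ± √21)/2, i.e. z ≈ 0.7913 or z ≈ -3.7913.

z = -5 or z = -3.7913 or z = 0.7913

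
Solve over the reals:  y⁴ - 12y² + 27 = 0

Let u = y². The equation becomes u² - 12u + 27 = 0.
Factor: (u - 3)(u - 9) = 0, so u = 3 or u = 9.
y² = 3 gives y = ±√(3) ≈ ±1.7321.
y² = 9 gives y = ±3.

y = -3 or y = -1.7321 or y = 1.7321 or y = 3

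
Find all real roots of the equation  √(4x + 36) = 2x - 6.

x = 7

Square both sides: 4x + 36 = (2x - 6)².
Expand and rearrange: 4x² - 28x = 0.
Solving gives x = 7 or x = 0.
Check each candidate in the original equation:
  x = 7: √(64) = 8, while 2x - 6 = 8 — valid.
  x = 0: √(36) = 6, while 2x - 6 = -6 — extraneous.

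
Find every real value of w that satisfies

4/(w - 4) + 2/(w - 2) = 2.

Multiply both sides by (w - 4)(w - 2):
4(w - 2) + 2(w - 4) = 2(w - 4)(w - 2).
Expand and collect terms: 2w^2 - 18w + 32 = 0.
By the quadratic formula, w = (18 +/- sqrt(68)) / 4, so w ~= 6.5616 or w ~= 2.4384.
Neither value makes a denominator zero (w != 4, w != 2), so both are valid.

w = 2.4384 or w = 6.5616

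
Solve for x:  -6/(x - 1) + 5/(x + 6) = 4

Multiply both sides by (x - 1)(x + 6):
-6(x + 6) + 5(x - 1) = 4(x - 1)(x + 6).
Expand and collect terms: 4x^2 + 21x + 17 = 0.
Factor or apply the quadratic formula: x = -1 or x = -4.25.
Neither value makes a denominator zero (x != 1, x != -6), so both are valid.

x = -4.25 or x = -1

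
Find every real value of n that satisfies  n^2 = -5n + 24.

n = -8 or n = 3

Bring every term to one side: n^2 + 5n - 24 = 0.
Factor: (n - 3)(n + 8) = 0.
So n = 3 or n = -8.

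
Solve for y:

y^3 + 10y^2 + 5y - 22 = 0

Possible rational roots are divisors of -22. Testing y = -2 gives 0, so (y + 2) is a factor.
Divide: y^3 + 10y^2 + 5y - 22 = (y + 2)(y^2 + 8y - 11).
Apply the quadratic formula to y^2 + 8y - 11 = 0: y = (-8 +/- sqrt(108))/2, i.e. y ~= 1.1962 or y ~= -9.1962.

y = -9.1962 or y = -2 or y = 1.1962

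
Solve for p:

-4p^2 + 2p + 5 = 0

p = -0.8956 or p = 1.3956

Discriminant: (2)^2 - 4*(-4)*5 = 84.
Quadratic formula: p = (-2 +/- sqrt(84)) / (-8).
So p = 1/4 - sqrt(21)/4 ~= -0.8956 or p = 1/4 + sqrt(21)/4 ~= 1.3956.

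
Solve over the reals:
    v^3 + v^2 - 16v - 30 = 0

Possible rational roots are divisors of -30. Testing v = -3 gives 0, so (v + 3) is a factor.
Divide: v^3 + v^2 - 16v - 30 = (v + 3)(v^2 - 2v - 10).
Apply the quadratic formula to v^2 - 2v - 10 = 0: v = (2 +/- sqrt(44))/2, i.e. v ~= 4.3166 or v ~= -2.3166.

v = -3 or v = -2.3166 or v = 4.3166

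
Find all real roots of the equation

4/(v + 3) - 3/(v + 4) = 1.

Multiply both sides by (v + 3)(v + 4):
4(v + 4) - 3(v + 3) = (v + 3)(v + 4).
Expand and collect terms: v^2 + 6v + 5 = 0.
Factor or apply the quadratic formula: v = -1 or v = -5.
Neither value makes a denominator zero (v != -3, v != -4), so both are valid.

v = -5 or v = -1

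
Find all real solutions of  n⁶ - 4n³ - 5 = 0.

n = -1 or n = 1.71

Let u = n³. The equation becomes u² - 4u - 5 = 0.
Factor: (u - 5)(u + 1) = 0, so u = 5 or u = -1.
n³ = 5 gives n = ∛(5) ≈ 1.71.
n³ = -1 gives n = -1.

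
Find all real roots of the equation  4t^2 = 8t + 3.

t = -0.3229 or t = 2.3229

Rearrange to standard form: 4t^2 - 8t - 3 = 0.
Discriminant: (-8)^2 - 4*4*(-3) = 112.
Quadratic formula: t = (8 +/- sqrt(112)) / 8.
So t = 1 + sqrt(7)/2 ~= 2.3229 or t = 1 - sqrt(7)/2 ~= -0.3229.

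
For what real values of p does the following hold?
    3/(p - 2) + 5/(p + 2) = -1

p = -8.899 or p = 0.899

Multiply both sides by (p - 2)(p + 2):
3(p + 2) + 5(p - 2) = -(p - 2)(p + 2).
Expand and collect terms: -p² - 8p + 8 = 0.
By the quadratic formula, p = (8 ± √96) / -2, so p ≈ -8.899 or p ≈ 0.899.
Neither value makes a denominator zero (p ≠ 2, p ≠ -2), so both are valid.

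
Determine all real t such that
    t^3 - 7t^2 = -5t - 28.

t = -1.5414 or t = 4 or t = 4.5414

Rearrange: t^3 - 7t^2 + 5t + 28 = 0.
Possible rational roots are divisors of 28. Testing t = 4 gives 0, so (t - 4) is a factor.
Divide: t^3 - 7t^2 + 5t + 28 = (t - 4)(t^2 - 3t - 7).
Apply the quadratic formula to t^2 - 3t - 7 = 0: t = (3 +/- sqrt(37))/2, i.e. t ~= 4.5414 or t ~= -1.5414.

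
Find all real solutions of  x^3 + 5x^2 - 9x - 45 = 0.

x = -5 or x = -3 or x = 3

Possible rational roots are divisors of -45. Testing x = -5 gives 0, so (x + 5) is a factor.
Divide: x^3 + 5x^2 - 9x - 45 = (x + 5)(x^2 - 9).
Factor the quadratic: x = 3 or x = -3.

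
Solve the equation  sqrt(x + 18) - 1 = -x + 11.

Isolate the radical: sqrt(x + 18) = -x + 12.
Square both sides: x + 18 = (-x + 12)^2.
Expand and rearrange: x^2 - 25x + 126 = 0.
Solving gives x = 18 or x = 7.
Check each candidate in the original equation:
  x = 18: sqrt(36) = 6, while -x + 12 = -6 — extraneous.
  x = 7: sqrt(25) = 5, while -x + 12 = 5 — valid.

x = 7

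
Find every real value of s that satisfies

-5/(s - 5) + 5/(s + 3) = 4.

s = -1.4495 or s = 3.4495

Multiply both sides by (s - 5)(s + 3):
-5(s + 3) + 5(s - 5) = 4(s - 5)(s + 3).
Expand and collect terms: 4s² - 8s - 20 = 0.
By the quadratic formula, s = (8 ± √384) / 8, so s ≈ 3.4495 or s ≈ -1.4495.
Neither value makes a denominator zero (s ≠ 5, s ≠ -3), so both are valid.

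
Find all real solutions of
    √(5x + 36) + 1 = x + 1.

x = 9

Isolate the radical: √(5x + 36) = x.
Square both sides: 5x + 36 = (x)².
Expand and rearrange: x² - 5x - 36 = 0.
Solving gives x = 9 or x = -4.
Check each candidate in the original equation:
  x = 9: √(81) = 9, while x = 9 — valid.
  x = -4: √(16) = 4, while x = -4 — extraneous.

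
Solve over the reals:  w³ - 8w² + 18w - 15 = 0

w = 5

Possible rational roots are divisors of -15. Testing w = 5 gives 0, so (w - 5) is a factor.
Divide: w³ - 8w² + 18w - 15 = (w - 5)(w² - 3w + 3).
The quadratic w² - 3w + 3 has discriminant -3 < 0, so no further real roots.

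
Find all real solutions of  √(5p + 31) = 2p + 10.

Square both sides: 5p + 31 = (2p + 10)².
Expand and rearrange: 4p² + 35p + 69 = 0.
Solving gives p = -3 or p = -5.75.
Check each candidate in the original equation:
  p = -3: √(16) = 4, while 2p + 10 = 4 — valid.
  p = -5.75: √(2.25) = 1.5, while 2p + 10 = -1.5 — extraneous.

p = -3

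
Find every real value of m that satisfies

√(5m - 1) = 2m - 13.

Square both sides: 5m - 1 = (2m - 13)².
Expand and rearrange: 4m² - 57m + 170 = 0.
Solving gives m = 10 or m = 4.25.
Check each candidate in the original equation:
  m = 10: √(49) = 7, while 2m - 13 = 7 — valid.
  m = 4.25: √(20.25) = 4.5, while 2m - 13 = -4.5 — extraneous.

m = 10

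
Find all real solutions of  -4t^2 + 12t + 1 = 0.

t = -0.0811 or t = 3.0811

Discriminant: (12)^2 - 4*(-4)*1 = 160.
Quadratic formula: t = (-12 +/- sqrt(160)) / (-8).
So t = 3/2 - sqrt(10)/2 ~= -0.0811 or t = 3/2 + sqrt(10)/2 ~= 3.0811.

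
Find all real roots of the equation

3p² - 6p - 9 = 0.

Factor: 3(p - 3)(p + 1) = 0.
So p = 3 or p = -1.

p = -1 or p = 3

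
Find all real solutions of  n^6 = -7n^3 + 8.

Let u = n^3. The equation becomes u^2 + 7u - 8 = 0.
Factor: (u - 1)(u + 8) = 0, so u = 1 or u = -8.
n^3 = 1 gives n = 1.
n^3 = -8 gives n = -2.

n = -2 or n = 1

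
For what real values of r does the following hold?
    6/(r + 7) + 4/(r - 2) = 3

r = -5.3086 or r = 3.6419

Multiply both sides by (r + 7)(r - 2):
6(r - 2) + 4(r + 7) = 3(r + 7)(r - 2).
Expand and collect terms: 3r^2 + 5r - 58 = 0.
By the quadratic formula, r = (-5 +/- sqrt(721)) / 6, so r ~= 3.6419 or r ~= -5.3086.
Neither value makes a denominator zero (r != -7, r != 2), so both are valid.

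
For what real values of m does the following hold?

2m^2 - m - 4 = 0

Discriminant: (-1)^2 - 4*2*(-4) = 33.
Quadratic formula: m = (1 +/- sqrt(33)) / 4.
So m = 1/4 + sqrt(33)/4 ~= 1.6861 or m = 1/4 - sqrt(33)/4 ~= -1.1861.

m = -1.1861 or m = 1.6861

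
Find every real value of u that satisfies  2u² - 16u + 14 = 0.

Factor: 2(u - 1)(u - 7) = 0.
So u = 1 or u = 7.

u = 1 or u = 7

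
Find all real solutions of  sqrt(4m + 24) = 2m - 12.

m = 10

Square both sides: 4m + 24 = (2m - 12)^2.
Expand and rearrange: 4m^2 - 52m + 120 = 0.
Solving gives m = 10 or m = 3.
Check each candidate in the original equation:
  m = 10: sqrt(64) = 8, while 2m - 12 = 8 — valid.
  m = 3: sqrt(36) = 6, while 2m - 12 = -6 — extraneous.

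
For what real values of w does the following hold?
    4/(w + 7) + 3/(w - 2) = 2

w = -5.3394 or w = 3.8394

Multiply both sides by (w + 7)(w - 2):
4(w - 2) + 3(w + 7) = 2(w + 7)(w - 2).
Expand and collect terms: 2w^2 + 3w - 41 = 0.
By the quadratic formula, w = (-3 +/- sqrt(337)) / 4, so w ~= 3.8394 or w ~= -5.3394.
Neither value makes a denominator zero (w != -7, w != 2), so both are valid.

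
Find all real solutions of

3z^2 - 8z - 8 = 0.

Discriminant: (-8)^2 - 4*3*(-8) = 160.
Quadratic formula: z = (8 +/- sqrt(160)) / 6.
So z = 4/3 + 2*sqrt(10)/3 ~= 3.4415 or z = 4/3 - 2*sqrt(10)/3 ~= -0.7749.

z = -0.7749 or z = 3.4415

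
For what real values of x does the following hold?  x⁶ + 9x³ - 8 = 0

Let u = x³. The equation becomes u² + 9u - 8 = 0.
By the quadratic formula, u = -9/2 + √(113)/2 or u = -√(113)/2 - 9/2.
x³ = -9/2 + √(113)/2 gives x = ∛(-9/2 + √(113)/2) ≈ 0.9341.
x³ = -√(113)/2 - 9/2 gives x = -∛(9/2 + √(113)/2) ≈ -2.1411.

x = -2.1411 or x = 0.9341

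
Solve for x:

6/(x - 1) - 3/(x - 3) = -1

x = -3 or x = 4

Multiply both sides by (x - 1)(x - 3):
6(x - 3) - 3(x - 1) = -(x - 1)(x - 3).
Expand and collect terms: -x^2 + x + 12 = 0.
Factor or apply the quadratic formula: x = -3 or x = 4.
Neither value makes a denominator zero (x != 1, x != 3), so both are valid.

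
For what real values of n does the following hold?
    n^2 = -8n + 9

Bring every term to one side: n^2 + 8n - 9 = 0.
Factor: (n - 1)(n + 9) = 0.
So n = 1 or n = -9.

n = -9 or n = 1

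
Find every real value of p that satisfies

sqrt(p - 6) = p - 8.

Square both sides: p - 6 = (p - 8)^2.
Expand and rearrange: p^2 - 17p + 70 = 0.
Solving gives p = 10 or p = 7.
Check each candidate in the original equation:
  p = 10: sqrt(4) = 2, while p - 8 = 2 — valid.
  p = 7: sqrt(1) = 1, while p - 8 = -1 — extraneous.

p = 10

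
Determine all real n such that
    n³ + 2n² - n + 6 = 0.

Possible rational roots are divisors of 6. Testing n = -3 gives 0, so (n + 3) is a factor.
Divide: n³ + 2n² - n + 6 = (n + 3)(n² - n + 2).
The quadratic n² - n + 2 has discriminant -7 < 0, so no further real roots.

n = -3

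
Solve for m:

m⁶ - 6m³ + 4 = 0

m = 0.9142 or m = 1.7365

Let u = m³. The equation becomes u² - 6u + 4 = 0.
By the quadratic formula, u = √(5) + 3 or u = 3 - √(5).
m³ = √(5) + 3 gives m = ∛(√(5) + 3) ≈ 1.7365.
m³ = 3 - √(5) gives m = ∛(3 - √(5)) ≈ 0.9142.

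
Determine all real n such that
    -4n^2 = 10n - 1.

Rearrange to standard form: -4n^2 - 10n + 1 = 0.
Discriminant: (-10)^2 - 4*(-4)*1 = 116.
Quadratic formula: n = (10 +/- sqrt(116)) / (-8).
So n = -sqrt(29)/4 - 5/4 ~= -2.5963 or n = -5/4 + sqrt(29)/4 ~= 0.0963.

n = -2.5963 or n = 0.0963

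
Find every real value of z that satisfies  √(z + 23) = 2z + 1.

Square both sides: z + 23 = (2z + 1)².
Expand and rearrange: 4z² + 3z - 22 = 0.
Solving gives z = 2 or z = -2.75.
Check each candidate in the original equation:
  z = 2: √(25) = 5, while 2z + 1 = 5 — valid.
  z = -2.75: √(20.25) = 4.5, while 2z + 1 = -4.5 — extraneous.

z = 2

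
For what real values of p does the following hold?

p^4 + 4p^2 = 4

p = -0.9102 or p = 0.9102

Let u = p^2. The equation becomes u^2 + 4u - 4 = 0.
By the quadratic formula, u = -2 + 2*sqrt(2) or u = -2*sqrt(2) - 2.
p^2 = -2 + 2*sqrt(2) gives p = +/-sqrt(-2 + 2*sqrt(2)) ~= +/-0.9102.
p^2 = -2*sqrt(2) - 2 < 0 has no real solution.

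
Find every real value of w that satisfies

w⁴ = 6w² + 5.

w = -2.5965 or w = 2.5965

Let u = w². The equation becomes u² - 6u - 5 = 0.
By the quadratic formula, u = 3 + √(14) or u = 3 - √(14).
w² = 3 + √(14) gives w = ±√(3 + √(14)) ≈ ±2.5965.
w² = 3 - √(14) < 0 has no real solution.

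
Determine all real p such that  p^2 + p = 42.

Bring every term to one side: p^2 + p - 42 = 0.
Factor: (p - 6)(p + 7) = 0.
So p = 6 or p = -7.

p = -7 or p = 6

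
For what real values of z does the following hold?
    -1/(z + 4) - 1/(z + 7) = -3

z = -6.7033 or z = -3.6301

Multiply both sides by (z + 4)(z + 7):
-(z + 7) - (z + 4) = -3(z + 4)(z + 7).
Expand and collect terms: -3z² - 31z - 73 = 0.
By the quadratic formula, z = (31 ± √85) / -6, so z ≈ -6.7033 or z ≈ -3.6301.
Neither value makes a denominator zero (z ≠ -4, z ≠ -7), so both are valid.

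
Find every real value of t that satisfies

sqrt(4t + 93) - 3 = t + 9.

t = -3

Isolate the radical: sqrt(4t + 93) = t + 12.
Square both sides: 4t + 93 = (t + 12)^2.
Expand and rearrange: t^2 + 20t + 51 = 0.
Solving gives t = -3 or t = -17.
Check each candidate in the original equation:
  t = -3: sqrt(81) = 9, while t + 12 = 9 — valid.
  t = -17: sqrt(25) = 5, while t + 12 = -5 — extraneous.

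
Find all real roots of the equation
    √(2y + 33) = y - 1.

Square both sides: 2y + 33 = (y - 1)².
Expand and rearrange: y² - 4y - 32 = 0.
Solving gives y = 8 or y = -4.
Check each candidate in the original equation:
  y = 8: √(49) = 7, while y - 1 = 7 — valid.
  y = -4: √(25) = 5, while y - 1 = -5 — extraneous.

y = 8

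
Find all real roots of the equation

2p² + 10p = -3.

Rearrange to standard form: 2p² + 10p + 3 = 0.
Discriminant: (10)² − 4·2·3 = 76.
Quadratic formula: p = (-10 ± √76) / 4.
So p = -5/2 + √(19)/2 ≈ -0.3206 or p = -5/2 - √(19)/2 ≈ -4.6794.

p = -4.6794 or p = -0.3206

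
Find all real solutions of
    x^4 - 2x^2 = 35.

Let u = x^2. The equation becomes u^2 - 2u - 35 = 0.
Factor: (u + 5)(u - 7) = 0, so u = -5 or u = 7.
x^2 = -5 < 0 has no real solution.
x^2 = 7 gives x = +/-sqrt(7) ~= +/-2.6458.

x = -2.6458 or x = 2.6458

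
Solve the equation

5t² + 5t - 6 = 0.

t = -1.7042 or t = 0.7042

Discriminant: (5)² − 4·5·(-6) = 145.
Quadratic formula: t = (-5 ± √145) / 10.
So t = -1/2 + √(145)/10 ≈ 0.7042 or t = -√(145)/10 - 1/2 ≈ -1.7042.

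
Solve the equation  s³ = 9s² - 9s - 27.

Rearrange: s³ - 9s² + 9s + 27 = 0.
Possible rational roots are divisors of 27. Testing s = 3 gives 0, so (s - 3) is a factor.
Divide: s³ - 9s² + 9s + 27 = (s - 3)(s² - 6s - 9).
Apply the quadratic formula to s² - 6s - 9 = 0: s = (6 ± √72)/2, i.e. s ≈ 7.2426 or s ≈ -1.2426.

s = -1.2426 or s = 3 or s = 7.2426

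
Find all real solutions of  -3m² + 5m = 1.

Rearrange to standard form: -3m² + 5m - 1 = 0.
Discriminant: (5)² − 4·(-3)·(-1) = 13.
Quadratic formula: m = (-5 ± √13) / (-6).
So m = 5/6 - √(13)/6 ≈ 0.2324 or m = √(13)/6 + 5/6 ≈ 1.4343.

m = 0.2324 or m = 1.4343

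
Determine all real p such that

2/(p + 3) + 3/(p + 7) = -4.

Multiply both sides by (p + 3)(p + 7):
2(p + 7) + 3(p + 3) = -4(p + 3)(p + 7).
Expand and collect terms: -4p^2 - 45p - 107 = 0.
By the quadratic formula, p = (45 +/- sqrt(313)) / -8, so p ~= -7.8365 or p ~= -3.4135.
Neither value makes a denominator zero (p != -3, p != -7), so both are valid.

p = -7.8365 or p = -3.4135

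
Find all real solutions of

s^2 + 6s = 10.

s = -7.3589 or s = 1.3589

Rearrange to standard form: s^2 + 6s - 10 = 0.
Discriminant: (6)^2 - 4*1*(-10) = 76.
Quadratic formula: s = (-6 +/- sqrt(76)) / 2.
So s = -3 + sqrt(19) ~= 1.3589 or s = -sqrt(19) - 3 ~= -7.3589.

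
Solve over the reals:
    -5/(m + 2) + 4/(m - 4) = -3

Multiply both sides by (m + 2)(m - 4):
-5(m - 4) + 4(m + 2) = -3(m + 2)(m - 4).
Expand and collect terms: -3m² + 7m - 4 = 0.
Factor or apply the quadratic formula: m = 1 or m = 1.3333.
Neither value makes a denominator zero (m ≠ -2, m ≠ 4), so both are valid.

m = 1 or m = 1.3333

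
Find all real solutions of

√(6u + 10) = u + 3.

u = -1 or u = 1

Square both sides: 6u + 10 = (u + 3)².
Expand and rearrange: u² - 1 = 0.
Solving gives u = 1 or u = -1.
Check each candidate in the original equation:
  u = 1: √(16) = 4, while u + 3 = 4 — valid.
  u = -1: √(4) = 2, while u + 3 = 2 — valid.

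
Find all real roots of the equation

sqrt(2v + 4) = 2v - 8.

Square both sides: 2v + 4 = (2v - 8)^2.
Expand and rearrange: 4v^2 - 34v + 60 = 0.
Solving gives v = 6 or v = 2.5.
Check each candidate in the original equation:
  v = 6: sqrt(16) = 4, while 2v - 8 = 4 — valid.
  v = 2.5: sqrt(9) = 3, while 2v - 8 = -3 — extraneous.

v = 6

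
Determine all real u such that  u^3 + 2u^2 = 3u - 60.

Rearrange: u^3 + 2u^2 - 3u + 60 = 0.
Possible rational roots are divisors of 60. Testing u = -5 gives 0, so (u + 5) is a factor.
Divide: u^3 + 2u^2 - 3u + 60 = (u + 5)(u^2 - 3u + 12).
The quadratic u^2 - 3u + 12 has discriminant -39 < 0, so no further real roots.

u = -5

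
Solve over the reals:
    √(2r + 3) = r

r = 3

Square both sides: 2r + 3 = (r)².
Expand and rearrange: r² - 2r - 3 = 0.
Solving gives r = 3 or r = -1.
Check each candidate in the original equation:
  r = 3: √(9) = 3, while r = 3 — valid.
  r = -1: √(1) = 1, while r = -1 — extraneous.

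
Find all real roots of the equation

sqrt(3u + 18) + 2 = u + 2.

Isolate the radical: sqrt(3u + 18) = u.
Square both sides: 3u + 18 = (u)^2.
Expand and rearrange: u^2 - 3u - 18 = 0.
Solving gives u = 6 or u = -3.
Check each candidate in the original equation:
  u = 6: sqrt(36) = 6, while u = 6 — valid.
  u = -3: sqrt(9) = 3, while u = -3 — extraneous.

u = 6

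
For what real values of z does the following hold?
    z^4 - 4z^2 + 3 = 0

z = -1.7321 or z = -1 or z = 1 or z = 1.7321

Let u = z^2. The equation becomes u^2 - 4u + 3 = 0.
Factor: (u - 1)(u - 3) = 0, so u = 1 or u = 3.
z^2 = 1 gives z = +/-1.
z^2 = 3 gives z = +/-sqrt(3) ~= +/-1.7321.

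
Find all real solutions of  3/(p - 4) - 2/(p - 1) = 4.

p = 0.5901 or p = 4.6599

Multiply both sides by (p - 4)(p - 1):
3(p - 1) - 2(p - 4) = 4(p - 4)(p - 1).
Expand and collect terms: 4p² - 21p + 11 = 0.
By the quadratic formula, p = (21 ± √265) / 8, so p ≈ 4.6599 or p ≈ 0.5901.
Neither value makes a denominator zero (p ≠ 4, p ≠ 1), so both are valid.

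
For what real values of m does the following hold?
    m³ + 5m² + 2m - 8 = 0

Possible rational roots are divisors of -8. Testing m = 1 gives 0, so (m - 1) is a factor.
Divide: m³ + 5m² + 2m - 8 = (m - 1)(m² + 6m + 8).
Factor the quadratic: m = -2 or m = -4.

m = -4 or m = -2 or m = 1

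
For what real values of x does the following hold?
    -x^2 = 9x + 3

x = -8.6533 or x = -0.3467

Rearrange to standard form: -x^2 - 9x - 3 = 0.
Discriminant: (-9)^2 - 4*(-1)*(-3) = 69.
Quadratic formula: x = (9 +/- sqrt(69)) / (-2).
So x = -9/2 - sqrt(69)/2 ~= -8.6533 or x = -9/2 + sqrt(69)/2 ~= -0.3467.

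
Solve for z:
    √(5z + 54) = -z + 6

z = -1

Square both sides: 5z + 54 = (-z + 6)².
Expand and rearrange: z² - 17z - 18 = 0.
Solving gives z = 18 or z = -1.
Check each candidate in the original equation:
  z = 18: √(144) = 12, while -z + 6 = -12 — extraneous.
  z = -1: √(49) = 7, while -z + 6 = 7 — valid.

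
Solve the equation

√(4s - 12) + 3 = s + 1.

Isolate the radical: √(4s - 12) = s - 2.
Square both sides: 4s - 12 = (s - 2)².
Expand and rearrange: s² - 8s + 16 = 0.
This gives the repeated root s = 4.
Check in the original equation:
  s = 4: √(4) = 2, while s - 2 = 2 — valid.

s = 4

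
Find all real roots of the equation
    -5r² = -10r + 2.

Rearrange to standard form: -5r² + 10r - 2 = 0.
Discriminant: (10)² − 4·(-5)·(-2) = 60.
Quadratic formula: r = (-10 ± √60) / (-10).
So r = 1 - √(15)/5 ≈ 0.2254 or r = √(15)/5 + 1 ≈ 1.7746.

r = 0.2254 or r = 1.7746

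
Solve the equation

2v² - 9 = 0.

Discriminant: (0)² − 4·2·(-9) = 72.
Quadratic formula: v = (0 ± √72) / 4.
So v = 3·√(2)/2 ≈ 2.1213 or v = -3·√(2)/2 ≈ -2.1213.

v = -2.1213 or v = 2.1213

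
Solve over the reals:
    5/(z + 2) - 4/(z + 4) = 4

z = -4.6821 or z = -1.0679

Multiply both sides by (z + 2)(z + 4):
5(z + 4) - 4(z + 2) = 4(z + 2)(z + 4).
Expand and collect terms: 4z^2 + 23z + 20 = 0.
By the quadratic formula, z = (-23 +/- sqrt(209)) / 8, so z ~= -1.0679 or z ~= -4.6821.
Neither value makes a denominator zero (z != -2, z != -4), so both are valid.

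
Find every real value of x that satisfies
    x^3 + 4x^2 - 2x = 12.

x = -3.6458 or x = -2 or x = 1.6458

Rearrange: x^3 + 4x^2 - 2x - 12 = 0.
Possible rational roots are divisors of -12. Testing x = -2 gives 0, so (x + 2) is a factor.
Divide: x^3 + 4x^2 - 2x - 12 = (x + 2)(x^2 + 2x - 6).
Apply the quadratic formula to x^2 + 2x - 6 = 0: x = (-2 +/- sqrt(28))/2, i.e. x ~= 1.6458 or x ~= -3.6458.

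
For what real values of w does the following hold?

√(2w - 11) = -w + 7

Square both sides: 2w - 11 = (-w + 7)².
Expand and rearrange: w² - 16w + 60 = 0.
Solving gives w = 10 or w = 6.
Check each candidate in the original equation:
  w = 10: √(9) = 3, while -w + 7 = -3 — extraneous.
  w = 6: √(1) = 1, while -w + 7 = 1 — valid.

w = 6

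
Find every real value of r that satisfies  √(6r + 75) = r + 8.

Square both sides: 6r + 75 = (r + 8)².
Expand and rearrange: r² + 10r - 11 = 0.
Solving gives r = 1 or r = -11.
Check each candidate in the original equation:
  r = 1: √(81) = 9, while r + 8 = 9 — valid.
  r = -11: √(9) = 3, while r + 8 = -3 — extraneous.

r = 1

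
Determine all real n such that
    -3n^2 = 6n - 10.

Rearrange to standard form: -3n^2 - 6n + 10 = 0.
Discriminant: (-6)^2 - 4*(-3)*10 = 156.
Quadratic formula: n = (6 +/- sqrt(156)) / (-6).
So n = -sqrt(39)/3 - 1 ~= -3.0817 or n = -1 + sqrt(39)/3 ~= 1.0817.

n = -3.0817 or n = 1.0817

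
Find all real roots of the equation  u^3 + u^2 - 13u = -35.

u = -5

Rearrange: u^3 + u^2 - 13u + 35 = 0.
Possible rational roots are divisors of 35. Testing u = -5 gives 0, so (u + 5) is a factor.
Divide: u^3 + u^2 - 13u + 35 = (u + 5)(u^2 - 4u + 7).
The quadratic u^2 - 4u + 7 has discriminant -12 < 0, so no further real roots.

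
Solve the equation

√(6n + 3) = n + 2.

n = 1

Square both sides: 6n + 3 = (n + 2)².
Expand and rearrange: n² - 2n + 1 = 0.
This gives the repeated root n = 1.
Check in the original equation:
  n = 1: √(9) = 3, while n + 2 = 3 — valid.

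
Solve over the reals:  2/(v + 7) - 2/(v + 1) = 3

Multiply both sides by (v + 7)(v + 1):
2(v + 1) - 2(v + 7) = 3(v + 7)(v + 1).
Expand and collect terms: 3v² + 24v + 33 = 0.
By the quadratic formula, v = (-24 ± √180) / 6, so v ≈ -1.7639 or v ≈ -6.2361.
Neither value makes a denominator zero (v ≠ -7, v ≠ -1), so both are valid.

v = -6.2361 or v = -1.7639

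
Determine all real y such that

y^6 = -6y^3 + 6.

y = -1.9013 or y = 0.9557

Let u = y^3. The equation becomes u^2 + 6u - 6 = 0.
By the quadratic formula, u = -3 + sqrt(15) or u = -sqrt(15) - 3.
y^3 = -3 + sqrt(15) gives y = (-3 + sqrt(15))^(1/3) ~= 0.9557.
y^3 = -sqrt(15) - 3 gives y = -(3 + sqrt(15))^(1/3) ~= -1.9013.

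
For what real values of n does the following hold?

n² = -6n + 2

n = -6.3166 or n = 0.3166

Rearrange to standard form: n² + 6n - 2 = 0.
Discriminant: (6)² − 4·1·(-2) = 44.
Quadratic formula: n = (-6 ± √44) / 2.
So n = -3 + √(11) ≈ 0.3166 or n = -√(11) - 3 ≈ -6.3166.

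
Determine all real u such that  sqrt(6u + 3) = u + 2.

u = 1

Square both sides: 6u + 3 = (u + 2)^2.
Expand and rearrange: u^2 - 2u + 1 = 0.
This gives the repeated root u = 1.
Check in the original equation:
  u = 1: sqrt(9) = 3, while u + 2 = 3 — valid.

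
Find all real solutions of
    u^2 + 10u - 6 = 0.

u = -10.5678 or u = 0.5678

Discriminant: (10)^2 - 4*1*(-6) = 124.
Quadratic formula: u = (-10 +/- sqrt(124)) / 2.
So u = -5 + sqrt(31) ~= 0.5678 or u = -sqrt(31) - 5 ~= -10.5678.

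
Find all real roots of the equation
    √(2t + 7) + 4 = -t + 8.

Isolate the radical: √(2t + 7) = -t + 4.
Square both sides: 2t + 7 = (-t + 4)².
Expand and rearrange: t² - 10t + 9 = 0.
Solving gives t = 9 or t = 1.
Check each candidate in the original equation:
  t = 9: √(25) = 5, while -t + 4 = -5 — extraneous.
  t = 1: √(9) = 3, while -t + 4 = 3 — valid.

t = 1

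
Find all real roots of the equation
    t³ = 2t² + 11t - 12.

t = -3 or t = 1 or t = 4

Rearrange: t³ - 2t² - 11t + 12 = 0.
Possible rational roots are divisors of 12. Testing t = 4 gives 0, so (t - 4) is a factor.
Divide: t³ - 2t² - 11t + 12 = (t - 4)(t² + 2t - 3).
Factor the quadratic: t = 1 or t = -3.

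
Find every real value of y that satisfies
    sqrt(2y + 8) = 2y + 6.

y = -2

Square both sides: 2y + 8 = (2y + 6)^2.
Expand and rearrange: 4y^2 + 22y + 28 = 0.
Solving gives y = -2 or y = -3.5.
Check each candidate in the original equation:
  y = -2: sqrt(4) = 2, while 2y + 6 = 2 — valid.
  y = -3.5: sqrt(1) = 1, while 2y + 6 = -1 — extraneous.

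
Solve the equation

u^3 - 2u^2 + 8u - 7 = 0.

u = 1

Possible rational roots are divisors of -7. Testing u = 1 gives 0, so (u - 1) is a factor.
Divide: u^3 - 2u^2 + 8u - 7 = (u - 1)(u^2 - u + 7).
The quadratic u^2 - u + 7 has discriminant -27 < 0, so no further real roots.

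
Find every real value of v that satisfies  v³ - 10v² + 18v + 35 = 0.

v = -1.1401 or v = 5 or v = 6.1401

Possible rational roots are divisors of 35. Testing v = 5 gives 0, so (v - 5) is a factor.
Divide: v³ - 10v² + 18v + 35 = (v - 5)(v² - 5v - 7).
Apply the quadratic formula to v² - 5v - 7 = 0: v = (5 ± √53)/2, i.e. v ≈ 6.1401 or v ≈ -1.1401.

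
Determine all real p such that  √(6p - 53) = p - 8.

p = 9 or p = 13

Square both sides: 6p - 53 = (p - 8)².
Expand and rearrange: p² - 22p + 117 = 0.
Solving gives p = 13 or p = 9.
Check each candidate in the original equation:
  p = 13: √(25) = 5, while p - 8 = 5 — valid.
  p = 9: √(1) = 1, while p - 8 = 1 — valid.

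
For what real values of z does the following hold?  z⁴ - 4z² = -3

z = -1.7321 or z = -1 or z = 1 or z = 1.7321

Let u = z². The equation becomes u² - 4u + 3 = 0.
Factor: (u - 1)(u - 3) = 0, so u = 1 or u = 3.
z² = 1 gives z = ±1.
z² = 3 gives z = ±√(3) ≈ ±1.7321.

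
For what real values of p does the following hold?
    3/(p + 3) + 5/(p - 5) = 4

p = -2.3589 or p = 6.3589

Multiply both sides by (p + 3)(p - 5):
3(p - 5) + 5(p + 3) = 4(p + 3)(p - 5).
Expand and collect terms: 4p² - 16p - 60 = 0.
By the quadratic formula, p = (16 ± √1216) / 8, so p ≈ 6.3589 or p ≈ -2.3589.
Neither value makes a denominator zero (p ≠ -3, p ≠ 5), so both are valid.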